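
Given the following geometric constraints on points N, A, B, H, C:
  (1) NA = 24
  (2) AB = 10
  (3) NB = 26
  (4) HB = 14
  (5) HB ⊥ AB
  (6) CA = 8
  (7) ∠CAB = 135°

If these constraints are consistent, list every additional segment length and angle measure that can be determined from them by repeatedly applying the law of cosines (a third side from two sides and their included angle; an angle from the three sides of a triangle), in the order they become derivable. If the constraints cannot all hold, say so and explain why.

The constraints are consistent. Derivable facts, in order:
After 1 step:
- AH = 2·√74
- BC ≈ 16.65
- ∠ABN = 67.38°
- ∠ANB = 22.62°
- ∠BAN = 90°
After 2 steps:
- ∠ABC = 19.86°
- ∠ACB = 25.14°
- ∠AHB = 35.54°
- ∠BAH = 54.46°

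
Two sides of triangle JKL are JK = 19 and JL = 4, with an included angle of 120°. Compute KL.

Law of cosines: KL^2 = 19^2 + 4^2 - 2(19)(4)cos(120°) = 453, so KL = sqrt(453).

sqrt(453)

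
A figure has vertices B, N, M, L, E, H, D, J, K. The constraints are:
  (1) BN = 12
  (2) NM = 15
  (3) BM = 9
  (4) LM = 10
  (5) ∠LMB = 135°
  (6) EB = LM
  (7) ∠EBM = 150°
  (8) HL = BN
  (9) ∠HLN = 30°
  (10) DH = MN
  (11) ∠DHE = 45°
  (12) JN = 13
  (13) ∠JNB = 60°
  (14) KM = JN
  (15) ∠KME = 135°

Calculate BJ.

Step 1: By the law of cosines on triangle BNJ: BJ² = 12² + 13² − 2·12·13·cos(60°) = 157, so BJ = √157.

Therefore, the length of BJ = √157.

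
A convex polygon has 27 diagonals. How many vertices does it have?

Using d = n(n - 3)/2, we solve 27 = n(n - 3)/2.
So n(n - 3) = 54.
Testing n = 9: 9 * 6 = 54 = 54. Correct.
The polygon has 9 sides.

9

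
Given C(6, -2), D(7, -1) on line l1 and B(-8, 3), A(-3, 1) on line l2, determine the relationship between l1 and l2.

Slope of line 1: m1 = (-1 - -2)/(7 - 6) = 1/1 = 1
Slope of line 2: m2 = (1 - 3)/(-3 - -8) = -2/5 = -2/5
m1 != m2 (1 != -2/5), so not parallel.
m1 * m2 = (1) * (-2/5) = -2/5 != -1, so not perpendicular.
The lines are neither parallel nor perpendicular.

Neither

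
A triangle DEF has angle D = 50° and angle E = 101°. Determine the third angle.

angle F = 180 - 50 - 101 = 29 degrees.

29 degrees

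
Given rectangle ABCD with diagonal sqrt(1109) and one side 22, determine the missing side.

The diagonal of a rectangle forms a right triangle with the two sides.
Rearranging the Pythagorean theorem: missing side = sqrt(d^2 - known^2).
= sqrt(1109 - 484) = sqrt(625) = 25.

25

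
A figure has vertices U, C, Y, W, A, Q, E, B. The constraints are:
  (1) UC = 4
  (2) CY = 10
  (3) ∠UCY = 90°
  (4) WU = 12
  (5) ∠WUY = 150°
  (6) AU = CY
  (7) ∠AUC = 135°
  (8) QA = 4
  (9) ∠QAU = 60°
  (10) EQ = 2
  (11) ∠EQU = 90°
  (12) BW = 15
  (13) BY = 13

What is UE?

From the given relations: AU = CY = 10.
Step 1: By the law of cosines on triangle UAQ: UQ² = 10² + 4² − 2·10·4·cos(60°) = 76, so UQ = 2·√19.
Step 2: By the law of cosines on triangle UQE: UE² = (2·√19)² + 2² − 2·2·√19·2·cos(90°) = 80, so UE = 4·√5.

Therefore, the length of UE = 4·√5.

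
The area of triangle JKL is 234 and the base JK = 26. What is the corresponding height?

Rearranging the area formula Area = (1/2) * base * height:
height = 2 * Area / base = 2 * 234 / 26 = 18.

18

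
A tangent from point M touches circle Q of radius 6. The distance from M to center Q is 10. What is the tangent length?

tangent = √(d² - r²) = √(10² - 6²) = √(100 - 36) = √64 = 8

8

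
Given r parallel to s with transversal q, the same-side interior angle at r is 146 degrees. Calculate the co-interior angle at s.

Co-interior (same-side interior) angles are between the parallel lines on the same side of the transversal.
Unlike corresponding or alternate interior angles, they are supplementary rather than equal.
So the angle = 180 - 146 = 34 degrees.

34 degrees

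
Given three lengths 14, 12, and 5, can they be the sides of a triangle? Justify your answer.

Check all three triangle inequalities:
14 + 12 = 26 > 5 ✓
14 + 5 = 19 > 12 ✓
12 + 5 = 17 > 14 ✓
All conditions hold, so these sides form a valid triangle.

Yes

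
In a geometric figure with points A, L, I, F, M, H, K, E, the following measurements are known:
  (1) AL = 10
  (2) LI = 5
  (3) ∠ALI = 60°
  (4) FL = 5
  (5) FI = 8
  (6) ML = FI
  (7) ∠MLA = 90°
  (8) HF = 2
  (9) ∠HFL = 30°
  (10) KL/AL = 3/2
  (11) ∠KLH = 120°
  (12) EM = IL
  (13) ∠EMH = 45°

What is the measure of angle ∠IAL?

Step 1: By the law of cosines on triangle ALI: AI² = 10² + 5² − 2·10·5·cos(60°) = 75, so AI = 5·√3.
Step 2: By the inverse law of cosines on triangle IAL: cos(∠IAL) = ((5·√3)² + 10² − 5²) / (2·5·√3·10) = 150/173.21 = 0.866, so ∠IAL = 30°.

Therefore, the measure of angle ∠IAL = 30°.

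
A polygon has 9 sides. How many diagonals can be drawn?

Total line segments between 9 vertices = C(9,2) = 36.
Subtract the 9 sides: 36 - 9 = 27 diagonals.

27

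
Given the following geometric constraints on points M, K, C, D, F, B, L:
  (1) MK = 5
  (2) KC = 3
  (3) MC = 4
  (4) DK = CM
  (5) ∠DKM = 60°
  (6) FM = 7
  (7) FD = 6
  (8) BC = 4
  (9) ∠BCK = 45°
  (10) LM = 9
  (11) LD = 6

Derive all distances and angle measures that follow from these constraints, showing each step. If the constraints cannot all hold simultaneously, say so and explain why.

The constraints are consistent.

From the given relations:
  DK = CM = 4

Step 1: From MK = 5, KD = 4, and ∠MKD = 60°, by the law of cosines:
  MD² = MK² + KD² - 2·MK·KD·cos(60°) = 25 + 16 - 20 = 21
  MD = √21

Step 2: From KC = 3, CB = 4, and ∠KCB = 45°, by the law of cosines:
  KB² = KC² + CB² - 2·KC·CB·cos(45°) = 9 + 16 - 16.97 = 8.029
  KB ≈ 2.83

Step 3: From MC = 4, MK = 5, CK = 3, by the inverse law of cosines:
  cos(∠CMK) = (MC² + MK² - CK²) / (2·MC·MK)
  ∠CMK = 36.87°

Step 4: From KC = 3, KM = 5, CM = 4, by the inverse law of cosines:
  cos(∠CKM) = (KC² + KM² - CM²) / (2·KC·KM)
  ∠CKM = 53.13°

Step 5: From CK = 3, CM = 4, KM = 5, by the inverse law of cosines:
  cos(∠KCM) = (CK² + CM² - KM²) / (2·CK·CM)
  ∠KCM = 90°

Step 6: From MD = √21, MF = 7, DF = 6, by the inverse law of cosines:
  cos(∠DMF) = (MD² + MF² - DF²) / (2·MD·MF)
  ∠DMF = 58°

Step 7: From MD = √21, MK = 5, DK = 4, by the inverse law of cosines:
  cos(∠DMK) = (MD² + MK² - DK²) / (2·MD·MK)
  ∠DMK = 49.11°

Step 8: From MD = √21, ML = 9, DL = 6, by the inverse law of cosines:
  cos(∠DML) = (MD² + ML² - DL²) / (2·MD·ML)
  ∠DML = 36.86°

Step 9: From KB = 2.83, KC = 3, BC = 4, by the inverse law of cosines:
  cos(∠BKC) = (KB² + KC² - BC²) / (2·KB·KC)
  ∠BKC = 86.53°

Step 10: From DF = 6, DM = √21, FM = 7, by the inverse law of cosines:
  cos(∠FDM) = (DF² + DM² - FM²) / (2·DF·DM)
  ∠FDM = 81.64°

Step 11: From DK = 4, DM = √21, KM = 5, by the inverse law of cosines:
  cos(∠KDM) = (DK² + DM² - KM²) / (2·DK·DM)
  ∠KDM = 70.89°

Step 12: From DL = 6, DM = √21, LM = 9, by the inverse law of cosines:
  cos(∠LDM) = (DL² + DM² - LM²) / (2·DL·DM)
  ∠LDM = 115.88°

Step 13: From FD = 6, FM = 7, DM = √21, by the inverse law of cosines:
  cos(∠DFM) = (FD² + FM² - DM²) / (2·FD·FM)
  ∠DFM = 40.37°

Step 14: From BC = 4, BK = 2.83, CK = 3, by the inverse law of cosines:
  cos(∠CBK) = (BC² + BK² - CK²) / (2·BC·BK)
  ∠CBK = 48.47°

Step 15: From LD = 6, LM = 9, DM = √21, by the inverse law of cosines:
  cos(∠DLM) = (LD² + LM² - DM²) / (2·LD·LM)
  ∠DLM = 27.27°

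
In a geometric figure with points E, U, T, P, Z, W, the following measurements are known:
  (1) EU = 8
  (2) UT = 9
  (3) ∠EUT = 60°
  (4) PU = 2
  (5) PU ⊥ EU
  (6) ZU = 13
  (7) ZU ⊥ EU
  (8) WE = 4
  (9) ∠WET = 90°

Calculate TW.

Step 1: By the law of cosines on triangle EUT: ET² = 8² + 9² − 2·8·9·cos(60°) = 73, so ET = √73.
Step 2: By the law of cosines on triangle TEW: TW² = √73² + 4² − 2·√73·4·cos(90°) = 89, so TW = √89.

Therefore, the length of TW = √89.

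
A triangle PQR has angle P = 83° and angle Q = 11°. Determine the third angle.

angle R = 180 - 83 - 11 = 86 degrees.

86 degrees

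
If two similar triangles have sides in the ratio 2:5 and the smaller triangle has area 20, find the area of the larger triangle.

For similar figures, the area ratio equals the square of the side ratio.
Side ratio (the smaller triangle to the larger triangle) = 2:5, so area ratio = 2^2:5^2 = 4:25.
If the area of the smaller triangle is 20, then the area of the larger triangle = 20 * (25/4) = 125.

125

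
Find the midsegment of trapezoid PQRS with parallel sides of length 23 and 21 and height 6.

The midsegment (median) of a trapezoid connects the midpoints of the non-parallel sides.
Its length is the average of the two bases: (23 + 21) / 2 = 22.

22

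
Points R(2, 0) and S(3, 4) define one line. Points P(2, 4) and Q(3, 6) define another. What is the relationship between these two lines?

Slope of line 1: m1 = (4 - 0)/(3 - 2) = 4/1 = 4
Slope of line 2: m2 = (6 - 4)/(3 - 2) = 2/1 = 2
For parallel lines we need equal slopes: 4 != 2.
For perpendicular lines we need m1*m2 = -1: (4)(2) = 8 != -1.
Since neither condition holds, the lines are neither parallel nor perpendicular.

Neither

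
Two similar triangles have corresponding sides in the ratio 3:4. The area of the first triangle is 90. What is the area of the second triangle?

For similar figures, the area ratio equals the square of the side ratio.
Side ratio (the first triangle to the second triangle) = 3:4, so area ratio = 3^2:4^2 = 9:16.
If the area of the first triangle is 90, then the area of the second triangle = 90 * (16/9) = 160.

160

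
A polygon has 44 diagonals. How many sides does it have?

Using d = n(n - 3)/2, we solve 44 = n(n - 3)/2.
So n(n - 3) = 88.
Testing n = 11: 11 * 8 = 88 = 88. Correct.
The polygon has 11 sides.

11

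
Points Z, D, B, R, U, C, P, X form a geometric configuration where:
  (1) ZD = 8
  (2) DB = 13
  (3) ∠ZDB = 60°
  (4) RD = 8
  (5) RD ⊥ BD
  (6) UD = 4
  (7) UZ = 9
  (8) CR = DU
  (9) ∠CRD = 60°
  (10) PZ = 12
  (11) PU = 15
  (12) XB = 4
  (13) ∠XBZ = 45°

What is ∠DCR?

From the given relations: CR = DU = 4.
Step 1: By the law of cosines on triangle CRD: CD² = 4² + 8² − 2·4·8·cos(60°) = 48, so CD = 4·√3.
Step 2: By the inverse law of cosines on triangle DCR: cos(∠DCR) = ((4·√3)² + 4² − 8²) / (2·4·√3·4) = 0/55.43 = 0, so ∠DCR = 90°.

Therefore, the measure of angle ∠DCR = 90°.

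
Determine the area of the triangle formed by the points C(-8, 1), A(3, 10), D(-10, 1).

Shoelace: Area = (1/2)|-8(10-1) + 3(1-1) + -10(1-10)| = (1/2)(18) = 9

9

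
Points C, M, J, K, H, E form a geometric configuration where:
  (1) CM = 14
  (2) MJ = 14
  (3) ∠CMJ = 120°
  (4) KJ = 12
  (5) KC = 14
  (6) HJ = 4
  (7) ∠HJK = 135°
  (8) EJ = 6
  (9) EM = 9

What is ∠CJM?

Step 1: By the law of cosines on triangle JMC: JC² = 14² + 14² − 2·14·14·cos(120°) = 588, so JC = 14·√3.
Step 2: By the inverse law of cosines on triangle CJM: cos(∠CJM) = ((14·√3)² + 14² − 14²) / (2·14·√3·14) = 588/678.96 = 0.866, so ∠CJM = 30°.

Therefore, the measure of angle ∠CJM = 30°.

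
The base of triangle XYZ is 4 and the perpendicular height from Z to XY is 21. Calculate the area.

Area = (1/2) * base * height
Area = (1/2) * 4 * 21
Area = 42

42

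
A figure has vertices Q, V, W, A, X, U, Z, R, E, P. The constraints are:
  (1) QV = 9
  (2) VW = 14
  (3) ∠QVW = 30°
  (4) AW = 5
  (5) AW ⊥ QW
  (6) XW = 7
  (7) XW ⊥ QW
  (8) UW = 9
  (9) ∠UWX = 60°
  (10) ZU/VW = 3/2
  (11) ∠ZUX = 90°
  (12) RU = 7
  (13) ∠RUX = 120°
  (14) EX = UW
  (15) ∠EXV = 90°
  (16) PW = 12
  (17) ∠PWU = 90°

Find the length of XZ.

From the given relations: ZU = 3/2·VW = 3/2·14 = 21.
Step 1: By the law of cosines on triangle UWX: UX² = 9² + 7² − 2·9·7·cos(60°) = 67, so UX = √67.
Step 2: By the law of cosines on triangle XUZ: XZ² = √67² + 21² − 2·√67·21·cos(90°) = 508, so XZ = 2·√127.

Therefore, the length of XZ = 2·√127.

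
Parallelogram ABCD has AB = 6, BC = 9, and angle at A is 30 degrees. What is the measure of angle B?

Consecutive angles are supplementary: angle B = 180 - 30 = 150 degrees.

150 degrees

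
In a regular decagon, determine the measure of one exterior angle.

Each exterior angle of a regular n-gon is 360 / n.
For n = 10: 360 / 10 = 36 degrees.

36 degrees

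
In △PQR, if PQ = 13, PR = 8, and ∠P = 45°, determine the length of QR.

When two sides and the included angle are known, the law of cosines gives the third side.
c^2 = a^2 + b^2 - 2ab cos(C) generalizes the Pythagorean theorem to non-right triangles.
Here: QR^2 = 169 + 64 - 208*(sqrt(2)/2) = 233 - 104*sqrt(2)
QR = sqrt(233 - 104*sqrt(2))

sqrt(233 - 104*sqrt(2))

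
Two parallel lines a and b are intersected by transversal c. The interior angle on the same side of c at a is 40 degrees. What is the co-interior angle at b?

Co-interior angles (same-side interior) formed by parallel lines and a transversal are supplementary (sum to 180 degrees).
The given angle is 40 degrees.
The co-interior angle = 180 - 40 = 140 degrees.

140 degrees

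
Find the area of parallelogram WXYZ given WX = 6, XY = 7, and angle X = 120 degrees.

Area = 6 * 7 * sin(120°) = 42 * sqrt(3)/2 = 21*sqrt(3)

21*sqrt(3)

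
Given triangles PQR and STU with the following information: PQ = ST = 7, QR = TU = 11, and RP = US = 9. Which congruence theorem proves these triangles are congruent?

Consider the given information: PQ = ST = 7, QR = TU = 11, and RP = US = 9
This is not ASA or HL: ASA requires two angles and the side between them. HL only applies to right triangles with matching hypotenuse and leg.
The correct criterion is SSS. All three pairs of corresponding sides are equal (Side-Side-Side).

SSS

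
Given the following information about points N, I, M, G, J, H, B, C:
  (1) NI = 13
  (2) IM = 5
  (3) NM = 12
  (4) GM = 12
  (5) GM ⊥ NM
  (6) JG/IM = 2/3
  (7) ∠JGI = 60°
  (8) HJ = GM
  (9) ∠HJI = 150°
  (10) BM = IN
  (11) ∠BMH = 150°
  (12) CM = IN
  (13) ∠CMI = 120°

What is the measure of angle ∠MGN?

Step 1: By the law of cosines on triangle GMN: GN² = 12² + 12² − 2·12·12·cos(90°) = 288, so GN = 12·√2.
Step 2: By the inverse law of cosines on triangle MGN: cos(∠MGN) = (12² + (12·√2)² − 12²) / (2·12·12·√2) = 288/407.29 = 0.7071, so ∠MGN = 45°.

Therefore, the measure of angle ∠MGN = 45°.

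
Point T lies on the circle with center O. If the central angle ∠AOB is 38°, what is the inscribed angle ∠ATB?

By the inscribed angle theorem, the inscribed angle is half the central angle.
Inscribed angle = 38° / 2 = 19°

19°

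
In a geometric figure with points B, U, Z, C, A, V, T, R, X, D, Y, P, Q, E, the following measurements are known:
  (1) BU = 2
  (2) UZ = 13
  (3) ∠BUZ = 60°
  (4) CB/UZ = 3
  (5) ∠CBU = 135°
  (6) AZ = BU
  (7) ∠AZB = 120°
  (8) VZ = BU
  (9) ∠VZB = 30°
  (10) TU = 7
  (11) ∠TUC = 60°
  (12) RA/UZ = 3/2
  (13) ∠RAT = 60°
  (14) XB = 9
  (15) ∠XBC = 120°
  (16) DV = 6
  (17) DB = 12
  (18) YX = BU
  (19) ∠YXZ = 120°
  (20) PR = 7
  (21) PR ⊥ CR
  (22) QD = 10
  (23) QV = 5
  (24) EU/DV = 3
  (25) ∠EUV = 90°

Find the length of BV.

From the given relations: VZ = BU = 2.
Step 1: By the law of cosines on triangle ZUB: ZB² = 13² + 2² − 2·13·2·cos(60°) = 147, so ZB = 7·√3.
Step 2: By the law of cosines on triangle BZV: BV² = (7·√3)² + 2² − 2·7·√3·2·cos(30°) = 109, so BV = √109.

Therefore, the length of BV = √109.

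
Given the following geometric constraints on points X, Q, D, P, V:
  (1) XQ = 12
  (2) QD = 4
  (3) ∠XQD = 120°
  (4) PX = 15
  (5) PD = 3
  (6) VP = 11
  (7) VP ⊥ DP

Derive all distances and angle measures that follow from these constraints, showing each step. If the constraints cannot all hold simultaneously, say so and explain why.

The constraints are consistent.

Step 1: From XQ = 12, QD = 4, and ∠XQD = 120°, by the law of cosines:
  XD² = XQ² + QD² - 2·XQ·QD·cos(120°) = 144 + 16 + 48 = 208
  XD = 4·√13

Step 2: From DP = 3, PV = 11, and ∠DPV = 90°, by the law of cosines:
  DV² = DP² + PV² - 2·DP·PV·cos(90°) = 9 + 121 - 0 = 130
  DV = √130

Step 3: From XD = 4·√13, XP = 15, DP = 3, by the inverse law of cosines:
  cos(∠DXP) = (XD² + XP² - DP²) / (2·XD·XP)
  ∠DXP = 11.49°

Step 4: From XD = 4·√13, XQ = 12, DQ = 4, by the inverse law of cosines:
  cos(∠DXQ) = (XD² + XQ² - DQ²) / (2·XD·XQ)
  ∠DXQ = 13.9°

Step 5: From DP = 3, DV = √130, PV = 11, by the inverse law of cosines:
  cos(∠PDV) = (DP² + DV² - PV²) / (2·DP·DV)
  ∠PDV = 74.74°

Step 6: From DP = 3, DX = 4·√13, PX = 15, by the inverse law of cosines:
  cos(∠PDX) = (DP² + DX² - PX²) / (2·DP·DX)
  ∠PDX = 95.3°

Step 7: From DQ = 4, DX = 4·√13, QX = 12, by the inverse law of cosines:
  cos(∠QDX) = (DQ² + DX² - QX²) / (2·DQ·DX)
  ∠QDX = 46.1°

Step 8: From PD = 3, PX = 15, DX = 4·√13, by the inverse law of cosines:
  cos(∠DPX) = (PD² + PX² - DX²) / (2·PD·PX)
  ∠DPX = 73.21°

Step 9: From VD = √130, VP = 11, DP = 3, by the inverse law of cosines:
  cos(∠DVP) = (VD² + VP² - DP²) / (2·VD·VP)
  ∠DVP = 15.26°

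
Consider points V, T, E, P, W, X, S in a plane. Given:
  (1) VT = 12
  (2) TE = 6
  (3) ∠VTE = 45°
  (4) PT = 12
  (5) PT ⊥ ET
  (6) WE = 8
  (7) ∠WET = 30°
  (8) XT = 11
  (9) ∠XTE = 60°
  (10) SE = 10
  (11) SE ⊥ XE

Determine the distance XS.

Step 1: By the law of cosines on triangle ETX: EX² = 6² + 11² − 2·6·11·cos(60°) = 91, so EX = √91.
Step 2: By the law of cosines on triangle XES: XS² = √91² + 10² − 2·√91·10·cos(90°) = 191, so XS = √191.

Therefore, the length of XS = √191.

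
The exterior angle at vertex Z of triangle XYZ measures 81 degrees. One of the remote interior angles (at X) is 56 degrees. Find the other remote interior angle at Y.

By the exterior angle theorem: exterior angle = sum of remote interior angles.
81 = 56 + angle Y
angle Y = 81 - 56 = 25 degrees

25 degrees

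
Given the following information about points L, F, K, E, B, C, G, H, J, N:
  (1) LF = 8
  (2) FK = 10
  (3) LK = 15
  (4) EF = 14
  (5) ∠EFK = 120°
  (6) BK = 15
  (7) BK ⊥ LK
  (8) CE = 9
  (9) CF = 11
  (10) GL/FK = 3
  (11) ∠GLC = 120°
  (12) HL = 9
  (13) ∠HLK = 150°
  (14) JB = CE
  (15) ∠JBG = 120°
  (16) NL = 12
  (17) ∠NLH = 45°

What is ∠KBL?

Step 1: By the law of cosines on triangle BKL: BL² = 15² + 15² − 2·15·15·cos(90°) = 450, so BL = 15·√2.
Step 2: By the inverse law of cosines on triangle KBL: cos(∠KBL) = (15² + (15·√2)² − 15²) / (2·15·15·√2) = 450/636.4 = 0.7071, so ∠KBL = 45°.

Therefore, the measure of angle ∠KBL = 45°.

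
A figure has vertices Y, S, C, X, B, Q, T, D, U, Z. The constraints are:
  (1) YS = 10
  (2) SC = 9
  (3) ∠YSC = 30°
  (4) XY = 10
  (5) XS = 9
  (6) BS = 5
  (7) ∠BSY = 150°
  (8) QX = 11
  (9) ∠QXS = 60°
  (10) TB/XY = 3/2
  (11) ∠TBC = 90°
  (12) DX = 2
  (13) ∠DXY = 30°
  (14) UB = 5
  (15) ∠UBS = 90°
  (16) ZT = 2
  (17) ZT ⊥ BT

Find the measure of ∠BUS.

Step 1: By the law of cosines on triangle UBS: US² = 5² + 5² − 2·5·5·cos(90°) = 50, so US = 5·√2.
Step 2: By the inverse law of cosines on triangle BUS: cos(∠BUS) = (5² + (5·√2)² − 5²) / (2·5·5·√2) = 50/70.71 = 0.7071, so ∠BUS = 45°.

Therefore, the measure of angle ∠BUS = 45°.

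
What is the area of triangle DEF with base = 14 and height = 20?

A triangle's area is half the area of a rectangle with the same base and height.
Area = (1/2) * 14 * 20 = 140.

140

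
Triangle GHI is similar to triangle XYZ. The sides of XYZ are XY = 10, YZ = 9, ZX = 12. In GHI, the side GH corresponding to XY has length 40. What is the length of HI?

Similar triangles have proportional sides. Setting up the proportion:
GH / XY = HI / YZ
40 / 10 = HI / 9
HI = 9 * 40 / 10 = 36.

36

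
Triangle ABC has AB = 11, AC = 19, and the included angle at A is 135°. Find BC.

By the law of cosines: BC^2 = AB^2 + AC^2 - 2*AB*AC*cos(A)
BC^2 = 11^2 + 19^2 - 2*11*19*cos(135°)
BC^2 = 121 + 361 - 418*(-sqrt(2)/2)
BC^2 = 209*sqrt(2) + 482
BC = sqrt(209*sqrt(2) + 482)

sqrt(209*sqrt(2) + 482)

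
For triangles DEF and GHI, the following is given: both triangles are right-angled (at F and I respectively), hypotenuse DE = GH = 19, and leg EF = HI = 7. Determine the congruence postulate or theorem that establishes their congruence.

The given information provides:
both triangles are right-angled (at F and I respectively), hypotenuse DE = GH = 19, and leg EF = HI = 7
This matches the HL congruence theorem.
The hypotenuse and one leg of two right triangles are equal (Hypotenuse-Leg).

HL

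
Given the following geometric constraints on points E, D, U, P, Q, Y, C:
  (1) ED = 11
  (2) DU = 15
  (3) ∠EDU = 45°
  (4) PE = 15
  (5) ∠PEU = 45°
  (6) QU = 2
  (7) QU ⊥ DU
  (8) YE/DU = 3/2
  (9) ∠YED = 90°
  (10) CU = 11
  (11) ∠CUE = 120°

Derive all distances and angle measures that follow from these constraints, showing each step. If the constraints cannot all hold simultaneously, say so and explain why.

The constraints are consistent.

From the given relations:
  YE = 3/2·DU = 3/2·15 ≈ 22.5

Step 1: From ED = 11, DU = 15, and ∠EDU = 45°, by the law of cosines:
  EU² = ED² + DU² - 2·ED·DU·cos(45°) = 121 + 225 - 233.3 = 112.7
  EU ≈ 10.61

Step 2: From DU = 15, UQ = 2, and ∠DUQ = 90°, by the law of cosines:
  DQ² = DU² + UQ² - 2·DU·UQ·cos(90°) = 225 + 4 - 0 = 229
  DQ ≈ 15.13

Step 3: From DE = 11, EY = 22.5, and ∠DEY = 90°, by the law of cosines:
  DY² = DE² + EY² - 2·DE·EY·cos(90°) = 121 + 506.2 - 0 = 627.2
  DY ≈ 25.04

Step 4: From EU = 10.61, UC = 11, and ∠EUC = 120°, by the law of cosines:
  EC² = EU² + UC² - 2·EU·UC·cos(120°) = 112.7 + 121 + 116.8 = 350.4
  EC ≈ 18.72

Step 5: From UE = 10.61, EP = 15, and ∠UEP = 45°, by the law of cosines:
  UP² = UE² + EP² - 2·UE·EP·cos(45°) = 112.7 + 225 - 225.2 = 112.5
  UP ≈ 10.61

Step 6: From ED = 11, EU = 10.61, DU = 15, by the inverse law of cosines:
  cos(∠DEU) = (ED² + EU² - DU²) / (2·ED·EU)
  ∠DEU = 87.88°

Step 7: From DE = 11, DY = 25.04, EY = 22.5, by the inverse law of cosines:
  cos(∠EDY) = (DE² + DY² - EY²) / (2·DE·DY)
  ∠EDY = 63.95°

Step 8: From DQ = 15.13, DU = 15, QU = 2, by the inverse law of cosines:
  cos(∠QDU) = (DQ² + DU² - QU²) / (2·DQ·DU)
  ∠QDU = 7.59°

Step 9: From UD = 15, UE = 10.61, DE = 11, by the inverse law of cosines:
  cos(∠DUE) = (UD² + UE² - DE²) / (2·UD·UE)
  ∠DUE = 47.12°

Step 10: From QD = 15.13, QU = 2, DU = 15, by the inverse law of cosines:
  cos(∠DQU) = (QD² + QU² - DU²) / (2·QD·QU)
  ∠DQU = 82.41°

Step 11: From YD = 25.04, YE = 22.5, DE = 11, by the inverse law of cosines:
  cos(∠DYE) = (YD² + YE² - DE²) / (2·YD·YE)
  ∠DYE = 26.05°

Step 12: From EC = 18.72, EU = 10.61, CU = 11, by the inverse law of cosines:
  cos(∠CEU) = (EC² + EU² - CU²) / (2·EC·EU)
  ∠CEU = 30.59°

Step 13: From UE = 10.61, UP = 10.61, EP = 15, by the inverse law of cosines:
  cos(∠EUP) = (UE² + UP² - EP²) / (2·UE·UP)
  ∠EUP = 89.96°

Step 14: From PE = 15, PU = 10.61, EU = 10.61, by the inverse law of cosines:
  cos(∠EPU) = (PE² + PU² - EU²) / (2·PE·PU)
  ∠EPU = 45.04°

Step 15: From CE = 18.72, CU = 11, EU = 10.61, by the inverse law of cosines:
  cos(∠ECU) = (CE² + CU² - EU²) / (2·CE·CU)
  ∠ECU = 29.41°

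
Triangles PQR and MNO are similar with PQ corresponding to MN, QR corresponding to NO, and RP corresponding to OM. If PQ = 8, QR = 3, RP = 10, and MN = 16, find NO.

Similar triangles have proportional sides. Setting up the proportion:
MN / PQ = NO / QR
16 / 8 = NO / 3
NO = 3 * 16 / 8 = 6.

6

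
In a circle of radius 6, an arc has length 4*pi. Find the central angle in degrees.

Arc length L = 2πr × θ/360, so θ = 360L / (2πr).
θ = 360 × 4*pi / (2π × 6)
θ = 120°
θ = 120°

120°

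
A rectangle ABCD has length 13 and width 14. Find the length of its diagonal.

Using the Pythagorean theorem:
d² = 13² + 14² = 169 + 196 = 365
d = sqrt(365)

sqrt(365)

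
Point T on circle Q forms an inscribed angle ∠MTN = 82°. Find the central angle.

The inscribed angle theorem states that a central angle is always twice any inscribed angle that subtends the same arc.
Since the inscribed angle is 82°, the central angle = 2 × 82° = 164°.

164°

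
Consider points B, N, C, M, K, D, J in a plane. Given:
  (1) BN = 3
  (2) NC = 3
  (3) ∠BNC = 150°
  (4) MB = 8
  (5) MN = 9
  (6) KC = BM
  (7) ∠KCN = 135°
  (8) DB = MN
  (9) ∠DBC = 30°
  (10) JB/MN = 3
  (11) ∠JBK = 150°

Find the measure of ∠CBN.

Step 1: By the law of cosines on triangle BNC: BC² = 3² + 3² − 2·3·3·cos(150°) = 33.59, so BC ≈ 5.8.
Step 2: By the inverse law of cosines on triangle CBN: cos(∠CBN) = (5.8² + 3² − 3²) / (2·5.8·3) = 33.59/34.77 = 0.9659, so ∠CBN = 15°.

Therefore, the measure of angle ∠CBN = 15°.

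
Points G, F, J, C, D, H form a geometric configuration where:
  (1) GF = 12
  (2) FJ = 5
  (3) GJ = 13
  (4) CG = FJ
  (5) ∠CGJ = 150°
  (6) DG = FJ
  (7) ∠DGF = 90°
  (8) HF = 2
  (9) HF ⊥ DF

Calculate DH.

From the given relations: DG = FJ = 5.
Step 1: By the law of cosines on triangle FGD: FD² = 12² + 5² − 2·12·5·cos(90°) = 169, so FD = 13.
Step 2: By the law of cosines on triangle DFH: DH² = 13² + 2² − 2·13·2·cos(90°) = 173, so DH = √173.

Therefore, the length of DH = √173.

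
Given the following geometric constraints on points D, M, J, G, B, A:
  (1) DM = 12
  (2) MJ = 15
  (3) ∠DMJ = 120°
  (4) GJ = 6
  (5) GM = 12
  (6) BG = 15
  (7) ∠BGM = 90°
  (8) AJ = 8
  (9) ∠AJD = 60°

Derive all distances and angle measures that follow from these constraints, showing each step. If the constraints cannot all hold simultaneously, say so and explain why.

The constraints are consistent.

Step 1: From DM = 12, MJ = 15, and ∠DMJ = 120°, by the law of cosines:
  DJ² = DM² + MJ² - 2·DM·MJ·cos(120°) = 144 + 225 + 180 = 549
  DJ = 3·√61

Step 2: From MG = 12, GB = 15, and ∠MGB = 90°, by the law of cosines:
  MB² = MG² + GB² - 2·MG·GB·cos(90°) = 144 + 225 - 0 = 369
  MB = 3·√41

Step 3: From MG = 12, MJ = 15, GJ = 6, by the inverse law of cosines:
  cos(∠GMJ) = (MG² + MJ² - GJ²) / (2·MG·MJ)
  ∠GMJ = 22.33°

Step 4: From JG = 6, JM = 15, GM = 12, by the inverse law of cosines:
  cos(∠GJM) = (JG² + JM² - GM²) / (2·JG·JM)
  ∠GJM = 49.46°

Step 5: From GJ = 6, GM = 12, JM = 15, by the inverse law of cosines:
  cos(∠JGM) = (GJ² + GM² - JM²) / (2·GJ·GM)
  ∠JGM = 108.21°

Step 6: From DJ = 3·√61, JA = 8, and ∠DJA = 60°, by the law of cosines:
  DA² = DJ² + JA² - 2·DJ·JA·cos(60°) = 549 + 64 - 187.4 = 425.6
  DA ≈ 20.63

Step 7: From DJ = 3·√61, DM = 12, JM = 15, by the inverse law of cosines:
  cos(∠JDM) = (DJ² + DM² - JM²) / (2·DJ·DM)
  ∠JDM = 33.67°

Step 8: From MB = 3·√41, MG = 12, BG = 15, by the inverse law of cosines:
  cos(∠BMG) = (MB² + MG² - BG²) / (2·MB·MG)
  ∠BMG = 51.34°

Step 9: From JD = 3·√61, JM = 15, DM = 12, by the inverse law of cosines:
  cos(∠DJM) = (JD² + JM² - DM²) / (2·JD·JM)
  ∠DJM = 26.33°

Step 10: From BG = 15, BM = 3·√41, GM = 12, by the inverse law of cosines:
  cos(∠GBM) = (BG² + BM² - GM²) / (2·BG·BM)
  ∠GBM = 38.66°

Step 11: From DA = 20.63, DJ = 3·√61, AJ = 8, by the inverse law of cosines:
  cos(∠ADJ) = (DA² + DJ² - AJ²) / (2·DA·DJ)
  ∠ADJ = 19.62°

Step 12: From AD = 20.63, AJ = 8, DJ = 3·√61, by the inverse law of cosines:
  cos(∠DAJ) = (AD² + AJ² - DJ²) / (2·AD·AJ)
  ∠DAJ = 100.38°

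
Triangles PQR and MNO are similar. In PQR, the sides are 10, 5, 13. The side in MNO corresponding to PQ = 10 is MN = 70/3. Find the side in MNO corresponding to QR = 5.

Since the triangles are similar, the ratio of corresponding sides is constant.
Scale factor k = MN / PQ = 70/3 / 10 = 7/3
NO = k * QR = 7/3 * 5 = 35/3

35/3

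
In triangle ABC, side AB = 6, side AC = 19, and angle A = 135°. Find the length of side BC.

By the law of cosines: BC^2 = AB^2 + AC^2 - 2*AB*AC*cos(A)
BC^2 = 6^2 + 19^2 - 2*6*19*cos(135°)
BC^2 = 36 + 361 - 228*(-sqrt(2)/2)
BC^2 = 114*sqrt(2) + 397
BC = sqrt(114*sqrt(2) + 397)

sqrt(114*sqrt(2) + 397)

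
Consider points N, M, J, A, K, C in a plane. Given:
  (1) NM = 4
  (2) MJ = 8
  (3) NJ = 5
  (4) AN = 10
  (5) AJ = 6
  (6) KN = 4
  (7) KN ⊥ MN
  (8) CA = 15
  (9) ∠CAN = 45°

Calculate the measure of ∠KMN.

Step 1: By the law of cosines on triangle MNK: MK² = 4² + 4² − 2·4·4·cos(90°) = 32, so MK = 4·√2.
Step 2: By the inverse law of cosines on triangle KMN: cos(∠KMN) = ((4·√2)² + 4² − 4²) / (2·4·√2·4) = 32/45.25 = 0.7071, so ∠KMN = 45°.

Therefore, the measure of angle ∠KMN = 45°.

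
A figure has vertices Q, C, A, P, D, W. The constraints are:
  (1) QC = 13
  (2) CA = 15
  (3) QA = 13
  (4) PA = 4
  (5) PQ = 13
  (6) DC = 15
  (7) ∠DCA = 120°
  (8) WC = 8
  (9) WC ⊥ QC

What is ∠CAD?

Step 1: By the law of cosines on triangle ACD: AD² = 15² + 15² − 2·15·15·cos(120°) = 675, so AD = 15·√3.
Step 2: By the inverse law of cosines on triangle CAD: cos(∠CAD) = (15² + (15·√3)² − 15²) / (2·15·15·√3) = 675/779.42 = 0.866, so ∠CAD = 30°.

Therefore, the measure of angle ∠CAD = 30°.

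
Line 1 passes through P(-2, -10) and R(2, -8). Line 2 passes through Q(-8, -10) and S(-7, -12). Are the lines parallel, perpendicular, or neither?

Slope of line 1: m1 = (-8 - -10)/(2 - -2) = 2/4 = 1/2
Slope of line 2: m2 = (-12 - -10)/(-7 - -8) = -2/1 = -2
m1 * m2 = (1/2) * (-2) = -1 = -1, so the lines are perpendicular.

Perpendicular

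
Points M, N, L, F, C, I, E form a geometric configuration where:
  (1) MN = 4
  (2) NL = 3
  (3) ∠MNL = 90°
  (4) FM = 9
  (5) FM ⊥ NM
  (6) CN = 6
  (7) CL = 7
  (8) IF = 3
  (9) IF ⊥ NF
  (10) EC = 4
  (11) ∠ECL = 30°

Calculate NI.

Step 1: By the law of cosines on triangle FMN: FN² = 9² + 4² − 2·9·4·cos(90°) = 97, so FN = √97.
Step 2: By the law of cosines on triangle NFI: NI² = √97² + 3² − 2·√97·3·cos(90°) = 106, so NI = √106.

Therefore, the length of NI = √106.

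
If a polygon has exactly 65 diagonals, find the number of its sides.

Using d = n(n - 3)/2, we solve 65 = n(n - 3)/2.
So n(n - 3) = 130.
Testing n = 13: 13 * 10 = 130 = 130. Correct.
The polygon has 13 sides.

13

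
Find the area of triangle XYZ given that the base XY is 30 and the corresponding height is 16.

Area = (1/2)(30)(16) = 240

240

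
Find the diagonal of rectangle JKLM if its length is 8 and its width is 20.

d = sqrt(8^2 + 20^2) = sqrt(464) = 4*sqrt(29)

4*sqrt(29)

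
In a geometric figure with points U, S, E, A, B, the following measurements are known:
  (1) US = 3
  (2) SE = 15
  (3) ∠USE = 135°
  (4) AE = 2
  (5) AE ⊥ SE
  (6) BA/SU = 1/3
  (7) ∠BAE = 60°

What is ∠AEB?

From the given relations: BA = 1/3·SU = 1/3·3 = 1.
Step 1: By the law of cosines on triangle EAB: EB² = 2² + 1² − 2·2·1·cos(60°) = 3, so EB = √3.
Step 2: By the inverse law of cosines on triangle AEB: cos(∠AEB) = (2² + √3² − 1²) / (2·2·√3) = 6/6.93 = 0.866, so ∠AEB = 30°.

Therefore, the measure of angle ∠AEB = 30°.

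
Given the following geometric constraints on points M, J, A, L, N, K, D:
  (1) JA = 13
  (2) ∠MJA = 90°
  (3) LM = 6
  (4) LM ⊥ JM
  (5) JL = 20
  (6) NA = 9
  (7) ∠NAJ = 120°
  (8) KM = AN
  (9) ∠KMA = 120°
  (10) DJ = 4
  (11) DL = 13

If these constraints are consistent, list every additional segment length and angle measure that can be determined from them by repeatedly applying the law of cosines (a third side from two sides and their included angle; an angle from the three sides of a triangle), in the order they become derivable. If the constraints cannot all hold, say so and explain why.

These constraints are not satisfiable: by the triangle inequality in triangle DJL, (10) DJ = 4 and (11) DL = 13 force JL ≤ 4 + 13 = 17, but (5) says JL = 20. No planar figure meets all of them, so nothing further can be derived.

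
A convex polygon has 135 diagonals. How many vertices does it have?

Using d = n(n - 3)/2, we solve 135 = n(n - 3)/2.
So n(n - 3) = 270.
Testing n = 18: 18 * 15 = 270 = 270. Correct.
The polygon has 18 sides.

18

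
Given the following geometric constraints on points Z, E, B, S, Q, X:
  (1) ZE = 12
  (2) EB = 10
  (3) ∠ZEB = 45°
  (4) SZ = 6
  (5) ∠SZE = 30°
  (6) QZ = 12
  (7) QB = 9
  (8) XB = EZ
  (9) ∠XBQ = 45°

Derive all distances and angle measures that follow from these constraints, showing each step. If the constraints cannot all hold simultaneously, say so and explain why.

The constraints are consistent.

From the given relations:
  XB = EZ = 12

Step 1: From ZE = 12, EB = 10, and ∠ZEB = 45°, by the law of cosines:
  ZB² = ZE² + EB² - 2·ZE·EB·cos(45°) = 144 + 100 - 169.7 = 74.29
  ZB ≈ 8.62

Step 2: From EZ = 12, ZS = 6, and ∠EZS = 30°, by the law of cosines:
  ES² = EZ² + ZS² - 2·EZ·ZS·cos(30°) = 144 + 36 - 124.7 = 55.29
  ES ≈ 7.44

Step 3: From QB = 9, BX = 12, and ∠QBX = 45°, by the law of cosines:
  QX² = QB² + BX² - 2·QB·BX·cos(45°) = 81 + 144 - 152.7 = 72.26
  QX ≈ 8.5

Step 4: From ZB = 8.62, ZE = 12, BE = 10, by the inverse law of cosines:
  cos(∠BZE) = (ZB² + ZE² - BE²) / (2·ZB·ZE)
  ∠BZE = 55.12°

Step 5: From ZB = 8.62, ZQ = 12, BQ = 9, by the inverse law of cosines:
  cos(∠BZQ) = (ZB² + ZQ² - BQ²) / (2·ZB·ZQ)
  ∠BZQ = 48.42°

Step 6: From ES = 7.44, EZ = 12, SZ = 6, by the inverse law of cosines:
  cos(∠SEZ) = (ES² + EZ² - SZ²) / (2·ES·EZ)
  ∠SEZ = 23.79°

Step 7: From BE = 10, BZ = 8.62, EZ = 12, by the inverse law of cosines:
  cos(∠EBZ) = (BE² + BZ² - EZ²) / (2·BE·BZ)
  ∠EBZ = 79.88°

Step 8: From BQ = 9, BZ = 8.62, QZ = 12, by the inverse law of cosines:
  cos(∠QBZ) = (BQ² + BZ² - QZ²) / (2·BQ·BZ)
  ∠QBZ = 85.83°

Step 9: From SE = 7.44, SZ = 6, EZ = 12, by the inverse law of cosines:
  cos(∠ESZ) = (SE² + SZ² - EZ²) / (2·SE·SZ)
  ∠ESZ = 126.21°

Step 10: From QB = 9, QX = 8.5, BX = 12, by the inverse law of cosines:
  cos(∠BQX) = (QB² + QX² - BX²) / (2·QB·QX)
  ∠BQX = 86.53°

Step 11: From QB = 9, QZ = 12, BZ = 8.62, by the inverse law of cosines:
  cos(∠BQZ) = (QB² + QZ² - BZ²) / (2·QB·QZ)
  ∠BQZ = 45.76°

Step 12: From XB = 12, XQ = 8.5, BQ = 9, by the inverse law of cosines:
  cos(∠BXQ) = (XB² + XQ² - BQ²) / (2·XB·XQ)
  ∠BXQ = 48.47°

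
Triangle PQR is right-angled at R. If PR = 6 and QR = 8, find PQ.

By the Pythagorean theorem: PQ^2 = PR^2 + QR^2
PQ^2 = 6^2 + 8^2 = 36 + 64 = 100
PQ = sqrt(100) = 10

10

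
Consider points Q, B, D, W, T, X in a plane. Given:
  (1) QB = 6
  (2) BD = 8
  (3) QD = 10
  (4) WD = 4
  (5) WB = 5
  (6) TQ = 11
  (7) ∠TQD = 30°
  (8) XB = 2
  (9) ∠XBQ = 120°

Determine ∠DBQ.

Step 1: By the inverse law of cosines on triangle DBQ: cos(∠DBQ) = (8² + 6² − 10²) / (2·8·6) = 0/96 = 0, so ∠DBQ = 90°.

Therefore, the measure of angle ∠DBQ = 90°.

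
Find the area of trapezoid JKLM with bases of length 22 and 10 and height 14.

Area = (22 + 10) * 14 / 2 = 448 / 2 = 224

224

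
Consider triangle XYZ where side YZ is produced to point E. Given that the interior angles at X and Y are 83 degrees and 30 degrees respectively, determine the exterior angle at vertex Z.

The interior angle at Z is 180 - 83 - 30 = 67 degrees.
The exterior angle and interior angle at Z are supplementary:
Exterior angle = 180 - 67 = 113 degrees.

113 degrees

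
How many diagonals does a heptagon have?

Each of the 7 vertices connects to 4 non-adjacent vertices via diagonals.
Total connections = 7 × 4 = 28, but each diagonal is counted twice.
Number of diagonals = 28 / 2 = 14.

14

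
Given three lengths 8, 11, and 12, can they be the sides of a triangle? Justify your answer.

Sort the sides: 8, 11, 12.
It suffices to check that the sum of the two smallest exceeds the largest:
8 + 11 = 19 > 12. ✓
Yes, a valid triangle can be formed.

Yes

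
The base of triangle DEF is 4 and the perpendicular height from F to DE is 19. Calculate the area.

Area = (1/2) * base * height
Area = (1/2) * 4 * 19
Area = 38

38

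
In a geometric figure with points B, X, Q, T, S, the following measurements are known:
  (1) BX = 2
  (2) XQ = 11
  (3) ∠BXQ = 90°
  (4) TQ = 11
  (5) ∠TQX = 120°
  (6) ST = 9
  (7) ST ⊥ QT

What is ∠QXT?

Step 1: By the law of cosines on triangle XQT: XT² = 11² + 11² − 2·11·11·cos(120°) = 363, so XT = 11·√3.
Step 2: By the inverse law of cosines on triangle QXT: cos(∠QXT) = (11² + (11·√3)² − 11²) / (2·11·11·√3) = 363/419.16 = 0.866, so ∠QXT = 30°.

Therefore, the measure of angle ∠QXT = 30°.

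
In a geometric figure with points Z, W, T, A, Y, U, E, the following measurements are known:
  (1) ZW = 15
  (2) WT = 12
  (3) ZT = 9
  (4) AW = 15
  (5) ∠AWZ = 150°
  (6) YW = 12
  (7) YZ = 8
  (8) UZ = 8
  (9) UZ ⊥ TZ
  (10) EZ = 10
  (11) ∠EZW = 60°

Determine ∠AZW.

Step 1: By the law of cosines on triangle ZWA: ZA² = 15² + 15² − 2·15·15·cos(150°) = 839.71, so ZA ≈ 28.98.
Step 2: By the inverse law of cosines on triangle AZW: cos(∠AZW) = (28.98² + 15² − 15²) / (2·28.98·15) = 839.71/869.33 = 0.9659, so ∠AZW = 15°.

Therefore, the measure of angle ∠AZW = 15°.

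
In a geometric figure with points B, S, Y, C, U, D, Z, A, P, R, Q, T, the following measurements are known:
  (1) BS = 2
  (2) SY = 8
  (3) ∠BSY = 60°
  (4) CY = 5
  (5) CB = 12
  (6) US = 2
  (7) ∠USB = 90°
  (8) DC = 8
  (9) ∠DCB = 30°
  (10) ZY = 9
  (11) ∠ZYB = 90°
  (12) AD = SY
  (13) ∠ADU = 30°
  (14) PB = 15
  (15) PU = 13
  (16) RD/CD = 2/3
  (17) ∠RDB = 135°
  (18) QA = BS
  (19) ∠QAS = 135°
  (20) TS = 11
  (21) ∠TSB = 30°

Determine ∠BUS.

Step 1: By the law of cosines on triangle USB: UB² = 2² + 2² − 2·2·2·cos(90°) = 8, so UB = 2·√2.
Step 2: By the inverse law of cosines on triangle BUS: cos(∠BUS) = ((2·√2)² + 2² − 2²) / (2·2·√2·2) = 8/11.31 = 0.7071, so ∠BUS = 45°.

Therefore, the measure of angle ∠BUS = 45°.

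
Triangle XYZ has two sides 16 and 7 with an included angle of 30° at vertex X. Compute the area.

Area = (1/2) * XY * XZ * sin(X)
Area = (1/2) * 16 * 7 * sin(30°)
Area = (1/2) * 16 * 7 * 1/2
Area = 28

28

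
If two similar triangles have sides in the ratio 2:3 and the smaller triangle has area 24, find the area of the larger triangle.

The ratio of areas of similar triangles = (side ratio)^2.
Side ratio = 2:3, so area ratio = 4:9.
Area of the larger triangle / Area of the smaller triangle = 9/4
Area of the larger triangle = 24 * 9/4 = 54

54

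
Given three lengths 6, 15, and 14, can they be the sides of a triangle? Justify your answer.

For three segments to close into a triangle, no single side can be as long as the other two combined.
The longest side is 15, and 6 + 14 = 20 > 15.
A triangle can be formed.

Yes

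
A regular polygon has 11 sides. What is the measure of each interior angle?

Each interior angle of a regular n-gon is (n - 2) * 180 / n.
For n = 11: (11 - 2) * 180 / 11 = 1620/11 = 1620/11 degrees.

1620/11 degrees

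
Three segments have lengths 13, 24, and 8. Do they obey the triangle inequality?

Check the triangle inequality: 13 + 8 = 21 ≤ 24.
Since the sum of two sides does not exceed the third, no triangle can be formed.

No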